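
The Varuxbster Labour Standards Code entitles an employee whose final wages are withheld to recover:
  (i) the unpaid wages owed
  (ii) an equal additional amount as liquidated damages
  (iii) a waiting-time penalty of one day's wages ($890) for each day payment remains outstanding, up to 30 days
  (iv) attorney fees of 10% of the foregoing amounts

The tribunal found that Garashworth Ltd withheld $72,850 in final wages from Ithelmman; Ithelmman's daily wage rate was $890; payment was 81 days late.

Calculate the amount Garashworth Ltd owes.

Total award: $189,640

Liquidated damages (equal amount): $72,850
Penalty days: min(81, 30) = 30
Waiting-time penalty: 30 × $890 = $26,700
Subtotal: $72,850 + $72,850 + $26,700 = $172,400
Attorney fees: 10% of $172,400 = $17,240
Total award: $172,400 + $17,240 = $189,640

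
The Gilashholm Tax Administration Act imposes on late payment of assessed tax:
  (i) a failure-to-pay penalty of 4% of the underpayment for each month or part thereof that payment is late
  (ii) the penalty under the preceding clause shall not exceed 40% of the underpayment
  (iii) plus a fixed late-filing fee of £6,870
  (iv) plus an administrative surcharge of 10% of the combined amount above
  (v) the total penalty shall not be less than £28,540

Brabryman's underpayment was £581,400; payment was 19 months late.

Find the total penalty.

Penalty: £263,373

Accrued rate: 4% × 19 = 76%, capped at 40% → 40%
Failure-to-pay penalty: 40% of £581,400 = £232,560
Penalty before surcharge: £232,560 + £6,870 = £239,430
Administrative surcharge: 10% of £239,430 = £23,943
Total penalty: £239,430 + £23,943 = £263,373
Minimum £28,540: £263,373 meets the minimum, no increase.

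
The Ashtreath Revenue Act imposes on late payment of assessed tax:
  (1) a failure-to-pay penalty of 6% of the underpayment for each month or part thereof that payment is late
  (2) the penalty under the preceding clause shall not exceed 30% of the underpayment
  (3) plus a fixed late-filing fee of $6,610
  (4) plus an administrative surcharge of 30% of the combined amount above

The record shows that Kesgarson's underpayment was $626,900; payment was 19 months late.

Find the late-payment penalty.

$253,084

Accrued rate: 6% × 19 = 114%, capped at 30% → 30%
Failure-to-pay penalty: 30% of $626,900 = $188,070
Penalty before surcharge: $188,070 + $6,610 = $194,680
Administrative surcharge: 30% of $194,680 = $58,404
Total penalty: $194,680 + $58,404 = $253,084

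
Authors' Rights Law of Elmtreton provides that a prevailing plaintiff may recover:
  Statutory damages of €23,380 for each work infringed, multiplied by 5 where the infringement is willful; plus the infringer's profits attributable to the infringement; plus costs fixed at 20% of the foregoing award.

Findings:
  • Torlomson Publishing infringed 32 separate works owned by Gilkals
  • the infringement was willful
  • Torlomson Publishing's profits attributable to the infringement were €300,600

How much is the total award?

Statutory damages: 32 × €23,380 = €748,160
Multiplied by 5: 5 × €748,160 = €3,740,800
Combined award: €3,740,800 + €300,600 = €4,041,400
Costs: 20% of €4,041,400 = €808,280
Award plus costs: €4,041,400 + €808,280 = €4,849,680

€4,849,680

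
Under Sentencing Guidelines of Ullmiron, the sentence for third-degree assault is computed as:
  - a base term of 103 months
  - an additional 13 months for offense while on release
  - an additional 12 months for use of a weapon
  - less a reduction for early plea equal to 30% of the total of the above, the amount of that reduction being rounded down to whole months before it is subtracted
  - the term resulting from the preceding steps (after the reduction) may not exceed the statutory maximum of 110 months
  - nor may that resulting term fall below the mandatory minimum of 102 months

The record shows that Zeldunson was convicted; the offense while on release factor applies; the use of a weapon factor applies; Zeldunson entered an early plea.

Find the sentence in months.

Offense while on release enhancement: +13 months
Use of a weapon enhancement: +12 months
Adjusted term: 103 months + 13 months + 12 months = 128 months
Early plea reduction: 30% of 128 months = 38 months (rounded down)
After reduction: 128 − 38 = 90 months
Cap at 110 months: 90 months is within the cap, no reduction.
Minimum 102 months: 90 months is below the minimum → 102 months

Sentence: 102 months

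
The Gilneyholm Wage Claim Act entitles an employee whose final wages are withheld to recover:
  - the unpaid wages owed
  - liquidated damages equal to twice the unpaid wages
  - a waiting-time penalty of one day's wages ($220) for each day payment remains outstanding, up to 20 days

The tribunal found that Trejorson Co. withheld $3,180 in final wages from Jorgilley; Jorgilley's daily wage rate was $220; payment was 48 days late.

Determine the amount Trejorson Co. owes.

Doubled: 2 × $3,180 = $6,360
Penalty days: min(48, 20) = 20
Waiting-time penalty: 20 × $220 = $4,400
Total award: $3,180 + $6,360 + $4,400 = $13,940

Total award: $13,940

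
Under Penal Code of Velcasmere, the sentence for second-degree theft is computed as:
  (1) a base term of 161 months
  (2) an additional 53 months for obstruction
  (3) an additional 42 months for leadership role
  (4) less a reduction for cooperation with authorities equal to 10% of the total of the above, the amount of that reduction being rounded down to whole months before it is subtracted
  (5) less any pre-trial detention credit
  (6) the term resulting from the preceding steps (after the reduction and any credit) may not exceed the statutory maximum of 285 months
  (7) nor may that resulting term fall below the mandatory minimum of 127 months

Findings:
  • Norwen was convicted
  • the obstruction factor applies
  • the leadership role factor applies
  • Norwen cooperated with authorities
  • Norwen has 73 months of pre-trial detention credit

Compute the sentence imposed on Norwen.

158 months

Obstruction enhancement: +53 months
Leadership role enhancement: +42 months
Adjusted term: 161 months + 53 months + 42 months = 256 months
Cooperation with authorities reduction: 10% of 256 months = 25 months (rounded down)
After reduction: 256 − 25 = 231 months
Less pre-trial detention credit: 231 months − 73 months = 158 months
Cap at 285 months: 158 months is within the cap, no reduction.
Minimum 127 months: 158 months meets the minimum, no increase.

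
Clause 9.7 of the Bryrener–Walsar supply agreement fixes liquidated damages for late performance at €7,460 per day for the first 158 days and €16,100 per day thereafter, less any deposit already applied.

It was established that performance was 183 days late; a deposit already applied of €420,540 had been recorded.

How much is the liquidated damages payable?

€1,160,640

First 158 days: 158 × €7,460 = €1,178,680
Remaining days: (183 − 158) × €16,100 = €402,500
Accrued per-day damages: €1,178,680 + €402,500 = €1,581,180
Less deposit already applied: €1,581,180 − €420,540 = €1,160,640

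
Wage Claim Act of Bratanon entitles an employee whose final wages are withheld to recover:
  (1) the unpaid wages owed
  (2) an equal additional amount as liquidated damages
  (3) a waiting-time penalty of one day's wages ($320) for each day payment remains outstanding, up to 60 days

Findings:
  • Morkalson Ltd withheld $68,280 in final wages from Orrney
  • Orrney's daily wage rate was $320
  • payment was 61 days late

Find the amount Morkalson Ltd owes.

Liquidated damages (equal amount): $68,280
Penalty days: min(61, 60) = 60
Waiting-time penalty: 60 × $320 = $19,200
Total award: $68,280 + $68,280 + $19,200 = $155,760

$155,760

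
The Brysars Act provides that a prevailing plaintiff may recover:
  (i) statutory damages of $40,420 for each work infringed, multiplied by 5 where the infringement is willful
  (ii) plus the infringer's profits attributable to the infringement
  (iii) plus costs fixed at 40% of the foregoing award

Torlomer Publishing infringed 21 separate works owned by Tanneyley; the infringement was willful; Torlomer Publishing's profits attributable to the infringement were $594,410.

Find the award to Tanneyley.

$6,773,914

Statutory damages: 21 × $40,420 = $848,820
Multiplied by 5: 5 × $848,820 = $4,244,100
Combined award: $4,244,100 + $594,410 = $4,838,510
Costs: 40% of $4,838,510 = $1,935,404
Award plus costs: $4,838,510 + $1,935,404 = $6,773,914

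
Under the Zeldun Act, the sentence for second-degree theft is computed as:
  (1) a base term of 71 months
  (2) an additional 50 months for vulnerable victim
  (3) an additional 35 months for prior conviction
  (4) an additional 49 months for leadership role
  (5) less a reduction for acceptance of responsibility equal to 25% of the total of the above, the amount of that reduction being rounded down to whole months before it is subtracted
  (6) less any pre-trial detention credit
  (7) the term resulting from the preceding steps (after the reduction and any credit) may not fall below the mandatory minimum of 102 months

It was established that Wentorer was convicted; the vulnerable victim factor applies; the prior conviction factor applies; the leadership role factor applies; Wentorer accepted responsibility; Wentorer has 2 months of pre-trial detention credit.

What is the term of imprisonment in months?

152 months

Vulnerable victim enhancement: +50 months
Prior conviction enhancement: +35 months
Leadership role enhancement: +49 months
Adjusted term: 71 months + 50 months + 35 months + 49 months = 205 months
Acceptance of responsibility reduction: 25% of 205 months = 51 months (rounded down)
After reduction: 205 − 51 = 154 months
Less pre-trial detention credit: 154 months − 2 months = 152 months
Minimum 102 months: 152 months meets the minimum, no increase.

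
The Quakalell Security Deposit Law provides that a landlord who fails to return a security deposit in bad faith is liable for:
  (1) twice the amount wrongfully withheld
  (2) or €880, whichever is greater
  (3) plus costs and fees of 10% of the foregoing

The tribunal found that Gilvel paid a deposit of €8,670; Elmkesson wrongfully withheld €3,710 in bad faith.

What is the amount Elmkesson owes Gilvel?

Doubled: 2 × €3,710 = €7,420
Minimum €880: €7,420 meets the minimum, no increase.
Costs and fees: 10% of €7,420 = €742
Total recovery: €7,420 + €742 = €8,162

€8,162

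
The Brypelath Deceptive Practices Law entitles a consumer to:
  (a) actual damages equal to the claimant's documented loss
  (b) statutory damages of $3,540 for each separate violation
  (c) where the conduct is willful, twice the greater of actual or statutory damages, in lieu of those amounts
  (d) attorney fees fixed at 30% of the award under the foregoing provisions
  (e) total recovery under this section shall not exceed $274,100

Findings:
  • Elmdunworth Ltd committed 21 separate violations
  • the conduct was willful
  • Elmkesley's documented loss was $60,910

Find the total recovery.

Statutory damages: 21 × $3,540 = $74,340
Greater of actual damages ($60,910) or statutory damages ($74,340): $74,340
Doubled: 2 × $74,340 = $148,680
Attorney fees: 30% of $148,680 = $44,604
Total before cap: $148,680 + $44,604 = $193,284
Cap at $274,100: $193,284 is within the cap, no reduction.

$193,284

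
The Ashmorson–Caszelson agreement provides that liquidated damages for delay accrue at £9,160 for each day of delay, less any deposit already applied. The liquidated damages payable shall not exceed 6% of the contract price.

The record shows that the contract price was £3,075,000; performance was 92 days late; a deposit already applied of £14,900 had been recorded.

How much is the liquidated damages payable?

£184,500

Per-day damages: 92 × £9,160 = £842,720
Less deposit already applied: £842,720 − £14,900 = £827,820
Cap: 6% of £3,075,000 = £184,500
Cap at £184,500: £827,820 exceeds the cap → £184,500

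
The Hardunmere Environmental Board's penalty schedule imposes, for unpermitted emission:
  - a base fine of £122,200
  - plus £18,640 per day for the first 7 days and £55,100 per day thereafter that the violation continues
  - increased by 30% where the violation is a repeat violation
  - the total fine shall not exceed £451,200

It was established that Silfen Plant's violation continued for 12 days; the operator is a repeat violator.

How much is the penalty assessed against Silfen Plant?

£451,200

First 7 days: 7 × £18,640 = £130,480
Remaining days: (12 − 7) × £55,100 = £275,500
Per-day component: £130,480 + £275,500 = £405,980
Base plus per-day: £122,200 + £405,980 = £528,180
Enhancement: 30% of £528,180 = £158,454
Enhanced fine: £528,180 + £158,454 = £686,634
Cap at £451,200: £686,634 exceeds the cap → £451,200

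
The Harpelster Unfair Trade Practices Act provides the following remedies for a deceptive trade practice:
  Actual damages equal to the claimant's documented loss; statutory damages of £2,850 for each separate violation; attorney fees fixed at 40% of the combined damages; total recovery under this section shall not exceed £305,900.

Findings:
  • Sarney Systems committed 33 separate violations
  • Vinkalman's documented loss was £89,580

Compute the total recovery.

£257,082

Statutory damages: 33 × £2,850 = £94,050
Combined damages: £89,580 + £94,050 = £183,630
Attorney fees: 40% of £183,630 = £73,452
Total before cap: £183,630 + £73,452 = £257,082
Cap at £305,900: £257,082 is within the cap, no reduction.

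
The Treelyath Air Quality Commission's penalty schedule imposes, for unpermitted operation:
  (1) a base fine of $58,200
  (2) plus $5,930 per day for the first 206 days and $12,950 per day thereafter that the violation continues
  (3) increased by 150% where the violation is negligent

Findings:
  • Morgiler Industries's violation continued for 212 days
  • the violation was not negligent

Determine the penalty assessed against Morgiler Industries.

$1,357,480

First 206 days: 206 × $5,930 = $1,221,580
Remaining days: (212 − 206) × $12,950 = $77,700
Per-day component: $1,221,580 + $77,700 = $1,299,280
Base plus per-day: $58,200 + $1,299,280 = $1,357,480
The violation was not negligent: no 150% increase.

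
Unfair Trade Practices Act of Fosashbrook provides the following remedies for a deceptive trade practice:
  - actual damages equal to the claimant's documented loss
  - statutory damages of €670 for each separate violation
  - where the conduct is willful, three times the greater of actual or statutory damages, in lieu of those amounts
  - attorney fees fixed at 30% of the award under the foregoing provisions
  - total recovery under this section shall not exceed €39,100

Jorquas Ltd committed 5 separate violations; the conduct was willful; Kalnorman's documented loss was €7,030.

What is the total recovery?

Statutory damages: 5 × €670 = €3,350
Greater of actual damages (€7,030) or statutory damages (€3,350): €7,030
Trebled: 3 × €7,030 = €21,090
Attorney fees: 30% of €21,090 = €6,327
Total before cap: €21,090 + €6,327 = €27,417
Cap at €39,100: €27,417 is within the cap, no reduction.

€27,417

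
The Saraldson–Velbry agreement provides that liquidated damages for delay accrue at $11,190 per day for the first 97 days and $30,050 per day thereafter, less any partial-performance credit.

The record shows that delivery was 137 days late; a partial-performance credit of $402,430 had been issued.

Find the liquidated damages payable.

$1,885,000

First 97 days: 97 × $11,190 = $1,085,430
Remaining days: (137 − 97) × $30,050 = $1,202,000
Accrued per-day damages: $1,085,430 + $1,202,000 = $2,287,430
Less partial-performance credit: $2,287,430 − $402,430 = $1,885,000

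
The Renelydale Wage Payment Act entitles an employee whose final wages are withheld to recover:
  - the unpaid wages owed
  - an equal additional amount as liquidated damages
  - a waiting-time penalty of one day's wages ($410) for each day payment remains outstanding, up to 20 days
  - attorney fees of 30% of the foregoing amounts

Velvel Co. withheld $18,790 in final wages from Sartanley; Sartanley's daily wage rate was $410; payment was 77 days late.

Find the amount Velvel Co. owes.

Total award: $59,514

Liquidated damages (equal amount): $18,790
Penalty days: min(77, 20) = 20
Waiting-time penalty: 20 × $410 = $8,200
Subtotal: $18,790 + $18,790 + $8,200 = $45,780
Attorney fees: 30% of $45,780 = $13,734
Total award: $45,780 + $13,734 = $59,514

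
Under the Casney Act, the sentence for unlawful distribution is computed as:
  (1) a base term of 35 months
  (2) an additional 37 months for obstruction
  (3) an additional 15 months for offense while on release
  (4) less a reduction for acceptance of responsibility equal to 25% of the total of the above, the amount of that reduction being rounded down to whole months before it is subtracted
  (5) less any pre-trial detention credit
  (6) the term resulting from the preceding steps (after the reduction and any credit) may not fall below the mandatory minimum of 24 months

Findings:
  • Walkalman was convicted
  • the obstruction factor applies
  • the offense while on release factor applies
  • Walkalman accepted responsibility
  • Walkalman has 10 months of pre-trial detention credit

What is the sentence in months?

Obstruction enhancement: +37 months
Offense while on release enhancement: +15 months
Adjusted term: 35 months + 37 months + 15 months = 87 months
Acceptance of responsibility reduction: 25% of 87 months = 21 months (rounded down)
After reduction: 87 − 21 = 66 months
Less pre-trial detention credit: 66 months − 10 months = 56 months
Minimum 24 months: 56 months meets the minimum, no increase.

56 months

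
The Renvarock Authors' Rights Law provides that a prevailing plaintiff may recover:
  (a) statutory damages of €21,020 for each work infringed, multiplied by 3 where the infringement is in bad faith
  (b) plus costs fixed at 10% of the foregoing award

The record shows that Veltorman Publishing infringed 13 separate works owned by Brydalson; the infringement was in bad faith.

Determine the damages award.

Statutory damages: 13 × €21,020 = €273,260
Trebled: 3 × €273,260 = €819,780
Costs: 10% of €819,780 = €81,978
Award plus costs: €819,780 + €81,978 = €901,758

€901,758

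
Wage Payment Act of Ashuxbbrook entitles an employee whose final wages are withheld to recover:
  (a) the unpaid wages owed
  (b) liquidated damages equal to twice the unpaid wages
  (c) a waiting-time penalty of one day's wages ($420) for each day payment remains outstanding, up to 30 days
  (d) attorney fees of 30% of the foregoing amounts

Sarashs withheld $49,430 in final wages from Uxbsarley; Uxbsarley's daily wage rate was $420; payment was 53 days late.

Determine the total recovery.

$209,157

Doubled: 2 × $49,430 = $98,860
Penalty days: min(53, 30) = 30
Waiting-time penalty: 30 × $420 = $12,600
Subtotal: $49,430 + $98,860 + $12,600 = $160,890
Attorney fees: 30% of $160,890 = $48,267
Total award: $160,890 + $48,267 = $209,157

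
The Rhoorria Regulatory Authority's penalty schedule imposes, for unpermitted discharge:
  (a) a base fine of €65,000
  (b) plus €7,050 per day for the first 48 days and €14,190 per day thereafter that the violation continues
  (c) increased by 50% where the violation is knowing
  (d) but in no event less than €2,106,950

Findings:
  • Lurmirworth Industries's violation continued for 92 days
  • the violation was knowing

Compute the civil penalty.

First 48 days: 48 × €7,050 = €338,400
Remaining days: (92 − 48) × €14,190 = €624,360
Per-day component: €338,400 + €624,360 = €962,760
Base plus per-day: €65,000 + €962,760 = €1,027,760
Enhancement: 50% of €1,027,760 = €513,880
Enhanced fine: €1,027,760 + €513,880 = €1,541,640
Minimum €2,106,950: €1,541,640 is below the minimum → €2,106,950

€2,106,950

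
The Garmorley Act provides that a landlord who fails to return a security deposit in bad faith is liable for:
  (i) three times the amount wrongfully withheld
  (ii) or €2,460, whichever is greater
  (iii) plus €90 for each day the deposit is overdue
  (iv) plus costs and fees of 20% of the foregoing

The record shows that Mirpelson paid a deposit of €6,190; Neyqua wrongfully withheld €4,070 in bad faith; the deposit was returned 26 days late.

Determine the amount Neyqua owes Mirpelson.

€17,460

Trebled: 3 × €4,070 = €12,210
Minimum €2,460: €12,210 meets the minimum, no increase.
Late-return penalty: 26 × €90 = €2,340
Damages plus late penalty: €12,210 + €2,340 = €14,550
Costs and fees: 20% of €14,550 = €2,910
Total recovery: €14,550 + €2,910 = €17,460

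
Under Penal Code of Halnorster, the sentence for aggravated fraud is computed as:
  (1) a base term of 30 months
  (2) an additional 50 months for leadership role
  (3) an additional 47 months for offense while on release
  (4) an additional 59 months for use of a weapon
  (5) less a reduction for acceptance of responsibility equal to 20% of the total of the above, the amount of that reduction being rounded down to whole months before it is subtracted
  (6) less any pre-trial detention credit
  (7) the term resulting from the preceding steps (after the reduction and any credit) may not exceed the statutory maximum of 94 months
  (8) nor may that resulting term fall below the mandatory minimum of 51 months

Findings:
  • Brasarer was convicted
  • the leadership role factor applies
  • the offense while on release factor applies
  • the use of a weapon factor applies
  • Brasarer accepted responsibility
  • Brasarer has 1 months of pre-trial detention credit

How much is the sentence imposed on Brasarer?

Leadership role enhancement: +50 months
Offense while on release enhancement: +47 months
Use of a weapon enhancement: +59 months
Adjusted term: 30 months + 50 months + 47 months + 59 months = 186 months
Acceptance of responsibility reduction: 20% of 186 months = 37 months (rounded down)
After reduction: 186 − 37 = 149 months
Less pre-trial detention credit: 149 months − 1 months = 148 months
Cap at 94 months: 148 months exceeds the cap → 94 months
Minimum 51 months: 94 months meets the minimum, no increase.

94 months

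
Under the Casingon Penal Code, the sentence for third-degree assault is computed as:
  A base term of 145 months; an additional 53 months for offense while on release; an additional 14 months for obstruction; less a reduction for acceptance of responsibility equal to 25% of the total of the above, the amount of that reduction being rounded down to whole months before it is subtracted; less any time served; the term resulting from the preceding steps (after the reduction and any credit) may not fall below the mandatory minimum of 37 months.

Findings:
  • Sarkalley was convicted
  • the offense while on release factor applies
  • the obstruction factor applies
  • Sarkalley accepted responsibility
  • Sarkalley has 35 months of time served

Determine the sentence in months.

124 months

Offense while on release enhancement: +53 months
Obstruction enhancement: +14 months
Adjusted term: 145 months + 53 months + 14 months = 212 months
Acceptance of responsibility reduction: 25% of 212 months = 53 months (rounded down)
After reduction: 212 − 53 = 159 months
Less time served: 159 months − 35 months = 124 months
Minimum 37 months: 124 months meets the minimum, no increase.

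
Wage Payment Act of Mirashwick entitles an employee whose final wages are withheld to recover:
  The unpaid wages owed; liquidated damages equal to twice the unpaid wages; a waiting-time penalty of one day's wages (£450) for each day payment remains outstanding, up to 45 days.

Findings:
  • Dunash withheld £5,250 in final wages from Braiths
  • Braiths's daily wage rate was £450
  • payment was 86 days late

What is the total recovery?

Doubled: 2 × £5,250 = £10,500
Penalty days: min(86, 45) = 45
Waiting-time penalty: 45 × £450 = £20,250
Total award: £5,250 + £10,500 + £20,250 = £36,000

Total award: £36,000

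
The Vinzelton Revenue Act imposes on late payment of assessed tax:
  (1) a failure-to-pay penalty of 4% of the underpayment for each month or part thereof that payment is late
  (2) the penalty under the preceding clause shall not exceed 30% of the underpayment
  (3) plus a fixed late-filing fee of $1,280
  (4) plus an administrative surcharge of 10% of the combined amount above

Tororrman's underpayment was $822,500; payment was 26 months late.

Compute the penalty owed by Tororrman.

$272,833

Accrued rate: 4% × 26 = 104%, capped at 30% → 30%
Failure-to-pay penalty: 30% of $822,500 = $246,750
Penalty before surcharge: $246,750 + $1,280 = $248,030
Administrative surcharge: 10% of $248,030 = $24,803
Total penalty: $248,030 + $24,803 = $272,833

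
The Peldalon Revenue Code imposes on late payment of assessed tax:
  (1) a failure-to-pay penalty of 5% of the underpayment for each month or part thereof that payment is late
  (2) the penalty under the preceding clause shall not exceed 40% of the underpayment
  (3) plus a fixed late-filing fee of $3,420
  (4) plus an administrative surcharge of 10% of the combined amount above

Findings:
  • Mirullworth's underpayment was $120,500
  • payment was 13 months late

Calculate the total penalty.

$56,782

Accrued rate: 5% × 13 = 65%, capped at 40% → 40%
Failure-to-pay penalty: 40% of $120,500 = $48,200
Penalty before surcharge: $48,200 + $3,420 = $51,620
Administrative surcharge: 10% of $51,620 = $5,162
Total penalty: $51,620 + $5,162 = $56,782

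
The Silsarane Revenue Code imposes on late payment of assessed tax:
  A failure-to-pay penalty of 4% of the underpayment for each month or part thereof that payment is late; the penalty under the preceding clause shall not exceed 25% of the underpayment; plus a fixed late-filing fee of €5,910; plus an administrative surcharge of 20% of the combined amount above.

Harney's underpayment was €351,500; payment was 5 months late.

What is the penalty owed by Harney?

€91,452

Accrued rate: 4% × 5 = 20%, capped at 25% → 20%
Failure-to-pay penalty: 20% of €351,500 = €70,300
Penalty before surcharge: €70,300 + €5,910 = €76,210
Administrative surcharge: 20% of €76,210 = €15,242
Total penalty: €76,210 + €15,242 = €91,452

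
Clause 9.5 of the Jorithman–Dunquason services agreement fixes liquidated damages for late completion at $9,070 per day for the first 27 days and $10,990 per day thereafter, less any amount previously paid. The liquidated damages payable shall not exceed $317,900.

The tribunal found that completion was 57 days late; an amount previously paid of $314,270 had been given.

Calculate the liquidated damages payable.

First 27 days: 27 × $9,070 = $244,890
Remaining days: (57 − 27) × $10,990 = $329,700
Accrued per-day damages: $244,890 + $329,700 = $574,590
Less amount previously paid: $574,590 − $314,270 = $260,320
Cap at $317,900: $260,320 is within the cap, no reduction.

$260,320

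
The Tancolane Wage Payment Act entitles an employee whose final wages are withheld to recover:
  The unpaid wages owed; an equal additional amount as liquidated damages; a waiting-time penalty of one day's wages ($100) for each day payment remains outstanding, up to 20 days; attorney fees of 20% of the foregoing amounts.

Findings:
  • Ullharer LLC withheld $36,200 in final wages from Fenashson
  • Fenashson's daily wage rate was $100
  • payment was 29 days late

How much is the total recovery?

$89,280

Liquidated damages (equal amount): $36,200
Penalty days: min(29, 20) = 20
Waiting-time penalty: 20 × $100 = $2,000
Subtotal: $36,200 + $36,200 + $2,000 = $74,400
Attorney fees: 20% of $74,400 = $14,880
Total award: $74,400 + $14,880 = $89,280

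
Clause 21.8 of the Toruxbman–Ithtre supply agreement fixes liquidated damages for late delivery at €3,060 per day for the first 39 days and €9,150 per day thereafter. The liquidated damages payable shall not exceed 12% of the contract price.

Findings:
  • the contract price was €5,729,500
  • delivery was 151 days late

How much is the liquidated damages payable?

First 39 days: 39 × €3,060 = €119,340
Remaining days: (151 − 39) × €9,150 = €1,024,800
Accrued per-day damages: €119,340 + €1,024,800 = €1,144,140
Cap: 12% of €5,729,500 = €687,540
Cap at €687,540: €1,144,140 exceeds the cap → €687,540

€687,540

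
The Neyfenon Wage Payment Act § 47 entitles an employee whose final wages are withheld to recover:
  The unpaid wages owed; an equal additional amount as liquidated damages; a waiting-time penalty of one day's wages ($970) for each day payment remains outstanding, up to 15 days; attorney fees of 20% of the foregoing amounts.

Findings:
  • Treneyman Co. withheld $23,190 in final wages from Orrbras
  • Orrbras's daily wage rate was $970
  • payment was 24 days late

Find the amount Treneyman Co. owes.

Liquidated damages (equal amount): $23,190
Penalty days: min(24, 15) = 15
Waiting-time penalty: 15 × $970 = $14,550
Subtotal: $23,190 + $23,190 + $14,550 = $60,930
Attorney fees: 20% of $60,930 = $12,186
Total award: $60,930 + $12,186 = $73,116

$73,116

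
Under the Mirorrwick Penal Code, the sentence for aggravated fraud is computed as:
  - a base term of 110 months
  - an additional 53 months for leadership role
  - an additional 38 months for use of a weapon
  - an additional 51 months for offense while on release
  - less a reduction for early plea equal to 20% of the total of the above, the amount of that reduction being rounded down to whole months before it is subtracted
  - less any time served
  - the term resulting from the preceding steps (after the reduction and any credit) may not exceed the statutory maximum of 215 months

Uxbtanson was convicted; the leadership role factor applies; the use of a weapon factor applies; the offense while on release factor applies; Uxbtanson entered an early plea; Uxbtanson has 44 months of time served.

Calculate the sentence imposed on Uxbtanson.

158 months

Leadership role enhancement: +53 months
Use of a weapon enhancement: +38 months
Offense while on release enhancement: +51 months
Adjusted term: 110 months + 53 months + 38 months + 51 months = 252 months
Early plea reduction: 20% of 252 months = 50 months (rounded down)
After reduction: 252 − 50 = 202 months
Less time served: 202 months − 44 months = 158 months
Cap at 215 months: 158 months is within the cap, no reduction.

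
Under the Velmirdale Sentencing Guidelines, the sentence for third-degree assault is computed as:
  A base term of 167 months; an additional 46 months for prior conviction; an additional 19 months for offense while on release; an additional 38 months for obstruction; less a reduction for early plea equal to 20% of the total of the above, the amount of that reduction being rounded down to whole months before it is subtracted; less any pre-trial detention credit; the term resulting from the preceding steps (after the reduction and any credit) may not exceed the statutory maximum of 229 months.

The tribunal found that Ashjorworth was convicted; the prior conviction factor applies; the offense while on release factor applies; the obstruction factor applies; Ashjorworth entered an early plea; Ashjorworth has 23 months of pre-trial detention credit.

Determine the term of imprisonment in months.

193 months

Prior conviction enhancement: +46 months
Offense while on release enhancement: +19 months
Obstruction enhancement: +38 months
Adjusted term: 167 months + 46 months + 19 months + 38 months = 270 months
Early plea reduction: 20% of 270 months = 54 months (rounded down)
After reduction: 270 − 54 = 216 months
Less pre-trial detention credit: 216 months − 23 months = 193 months
Cap at 229 months: 193 months is within the cap, no reduction.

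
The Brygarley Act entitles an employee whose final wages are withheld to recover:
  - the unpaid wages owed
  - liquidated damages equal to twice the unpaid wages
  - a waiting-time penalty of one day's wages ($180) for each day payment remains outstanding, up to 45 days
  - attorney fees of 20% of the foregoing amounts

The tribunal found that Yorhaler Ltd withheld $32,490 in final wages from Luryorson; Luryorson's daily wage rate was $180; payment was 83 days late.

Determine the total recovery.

$126,684

Doubled: 2 × $32,490 = $64,980
Penalty days: min(83, 45) = 45
Waiting-time penalty: 45 × $180 = $8,100
Subtotal: $32,490 + $64,980 + $8,100 = $105,570
Attorney fees: 20% of $105,570 = $21,114
Total award: $105,570 + $21,114 = $126,684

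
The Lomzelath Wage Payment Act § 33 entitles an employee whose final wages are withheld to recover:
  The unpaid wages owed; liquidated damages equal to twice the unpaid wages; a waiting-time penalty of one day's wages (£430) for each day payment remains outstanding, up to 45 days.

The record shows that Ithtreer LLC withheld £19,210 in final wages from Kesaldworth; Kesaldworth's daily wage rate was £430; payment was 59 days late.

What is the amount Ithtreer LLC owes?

£76,980

Doubled: 2 × £19,210 = £38,420
Penalty days: min(59, 45) = 45
Waiting-time penalty: 45 × £430 = £19,350
Total award: £19,210 + £38,420 + £19,350 = £76,980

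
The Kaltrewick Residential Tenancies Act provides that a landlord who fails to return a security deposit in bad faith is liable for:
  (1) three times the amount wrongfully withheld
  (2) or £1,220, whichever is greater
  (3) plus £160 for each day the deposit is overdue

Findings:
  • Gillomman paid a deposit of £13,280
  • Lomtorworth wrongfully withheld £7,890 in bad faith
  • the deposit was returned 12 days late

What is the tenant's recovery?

£25,590

Trebled: 3 × £7,890 = £23,670
Minimum £1,220: £23,670 meets the minimum, no increase.
Late-return penalty: 12 × £160 = £1,920
Damages plus late penalty: £23,670 + £1,920 = £25,590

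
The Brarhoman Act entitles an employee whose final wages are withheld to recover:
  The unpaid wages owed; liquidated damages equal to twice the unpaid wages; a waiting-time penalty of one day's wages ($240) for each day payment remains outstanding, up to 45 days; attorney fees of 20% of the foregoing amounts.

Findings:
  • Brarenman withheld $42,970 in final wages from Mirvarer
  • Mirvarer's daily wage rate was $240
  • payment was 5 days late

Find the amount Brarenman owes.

Doubled: 2 × $42,970 = $85,940
Penalty days: min(5, 45) = 5
Waiting-time penalty: 5 × $240 = $1,200
Subtotal: $42,970 + $85,940 + $1,200 = $130,110
Attorney fees: 20% of $130,110 = $26,022
Total award: $130,110 + $26,022 = $156,132

Total award: $156,132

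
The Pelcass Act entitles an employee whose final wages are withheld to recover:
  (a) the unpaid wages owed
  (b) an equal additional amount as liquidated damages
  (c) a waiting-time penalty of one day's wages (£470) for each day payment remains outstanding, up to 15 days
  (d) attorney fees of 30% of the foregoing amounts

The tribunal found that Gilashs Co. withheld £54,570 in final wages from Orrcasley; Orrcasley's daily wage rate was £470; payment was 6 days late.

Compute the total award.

Liquidated damages (equal amount): £54,570
Penalty days: min(6, 15) = 6
Waiting-time penalty: 6 × £470 = £2,820
Subtotal: £54,570 + £54,570 + £2,820 = £111,960
Attorney fees: 30% of £111,960 = £33,588
Total award: £111,960 + £33,588 = £145,548

£145,548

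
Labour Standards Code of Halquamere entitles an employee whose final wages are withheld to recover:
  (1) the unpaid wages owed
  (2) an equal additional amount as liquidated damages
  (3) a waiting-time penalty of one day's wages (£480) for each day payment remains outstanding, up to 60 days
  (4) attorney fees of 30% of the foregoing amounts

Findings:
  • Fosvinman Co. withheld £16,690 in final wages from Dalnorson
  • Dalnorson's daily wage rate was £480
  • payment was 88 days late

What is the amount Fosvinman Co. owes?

Liquidated damages (equal amount): £16,690
Penalty days: min(88, 60) = 60
Waiting-time penalty: 60 × £480 = £28,800
Subtotal: £16,690 + £16,690 + £28,800 = £62,180
Attorney fees: 30% of £62,180 = £18,654
Total award: £62,180 + £18,654 = £80,834

£80,834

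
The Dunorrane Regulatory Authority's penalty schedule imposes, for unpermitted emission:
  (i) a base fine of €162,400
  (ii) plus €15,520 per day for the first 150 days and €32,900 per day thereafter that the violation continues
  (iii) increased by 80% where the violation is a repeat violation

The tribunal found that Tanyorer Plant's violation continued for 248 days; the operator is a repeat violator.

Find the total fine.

€10,286,280

First 150 days: 150 × €15,520 = €2,328,000
Remaining days: (248 − 150) × €32,900 = €3,224,200
Per-day component: €2,328,000 + €3,224,200 = €5,552,200
Base plus per-day: €162,400 + €5,552,200 = €5,714,600
Enhancement: 80% of €5,714,600 = €4,571,680
Enhanced fine: €5,714,600 + €4,571,680 = €10,286,280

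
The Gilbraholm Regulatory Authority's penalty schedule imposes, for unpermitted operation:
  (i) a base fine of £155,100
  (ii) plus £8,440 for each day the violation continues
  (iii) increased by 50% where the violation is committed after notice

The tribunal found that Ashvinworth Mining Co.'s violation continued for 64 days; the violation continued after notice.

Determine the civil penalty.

£1,042,890

Per-day component: 64 × £8,440 = £540,160
Base plus per-day: £155,100 + £540,160 = £695,260
Enhancement: 50% of £695,260 = £347,630
Enhanced fine: £695,260 + £347,630 = £1,042,890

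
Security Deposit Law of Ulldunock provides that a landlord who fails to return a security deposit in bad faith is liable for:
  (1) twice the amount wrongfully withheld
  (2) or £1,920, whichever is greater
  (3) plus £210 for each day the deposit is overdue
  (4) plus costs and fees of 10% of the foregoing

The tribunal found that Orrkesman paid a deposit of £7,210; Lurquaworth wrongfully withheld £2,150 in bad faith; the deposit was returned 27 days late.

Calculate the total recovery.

£10,967

Doubled: 2 × £2,150 = £4,300
Minimum £1,920: £4,300 meets the minimum, no increase.
Late-return penalty: 27 × £210 = £5,670
Damages plus late penalty: £4,300 + £5,670 = £9,970
Costs and fees: 10% of £9,970 = £997
Total recovery: £9,970 + £997 = £10,967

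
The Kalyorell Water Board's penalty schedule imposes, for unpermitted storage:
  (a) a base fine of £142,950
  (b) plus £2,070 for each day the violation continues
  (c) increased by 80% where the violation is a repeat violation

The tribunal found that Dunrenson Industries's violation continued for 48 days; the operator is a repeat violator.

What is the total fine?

£436,158

Per-day component: 48 × £2,070 = £99,360
Base plus per-day: £142,950 + £99,360 = £242,310
Enhancement: 80% of £242,310 = £193,848
Enhanced fine: £242,310 + £193,848 = £436,158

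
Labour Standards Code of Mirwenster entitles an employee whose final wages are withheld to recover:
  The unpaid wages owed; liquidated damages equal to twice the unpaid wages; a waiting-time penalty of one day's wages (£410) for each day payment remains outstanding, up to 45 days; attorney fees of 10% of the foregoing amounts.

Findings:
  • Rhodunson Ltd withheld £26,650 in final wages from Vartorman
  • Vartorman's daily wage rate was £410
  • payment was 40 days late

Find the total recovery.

£105,985

Doubled: 2 × £26,650 = £53,300
Penalty days: min(40, 45) = 40
Waiting-time penalty: 40 × £410 = £16,400
Subtotal: £26,650 + £53,300 + £16,400 = £96,350
Attorney fees: 10% of £96,350 = £9,635
Total award: £96,350 + £9,635 = £105,985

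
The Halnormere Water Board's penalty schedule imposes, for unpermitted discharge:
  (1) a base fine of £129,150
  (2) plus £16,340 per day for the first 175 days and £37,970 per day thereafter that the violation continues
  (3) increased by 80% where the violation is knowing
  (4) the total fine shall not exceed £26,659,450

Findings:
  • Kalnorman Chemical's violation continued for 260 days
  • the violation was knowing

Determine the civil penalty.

£11,188,980

First 175 days: 175 × £16,340 = £2,859,500
Remaining days: (260 − 175) × £37,970 = £3,227,450
Per-day component: £2,859,500 + £3,227,450 = £6,086,950
Base plus per-day: £129,150 + £6,086,950 = £6,216,100
Enhancement: 80% of £6,216,100 = £4,972,880
Enhanced fine: £6,216,100 + £4,972,880 = £11,188,980
Cap at £26,659,450: £11,188,980 is within the cap, no reduction.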